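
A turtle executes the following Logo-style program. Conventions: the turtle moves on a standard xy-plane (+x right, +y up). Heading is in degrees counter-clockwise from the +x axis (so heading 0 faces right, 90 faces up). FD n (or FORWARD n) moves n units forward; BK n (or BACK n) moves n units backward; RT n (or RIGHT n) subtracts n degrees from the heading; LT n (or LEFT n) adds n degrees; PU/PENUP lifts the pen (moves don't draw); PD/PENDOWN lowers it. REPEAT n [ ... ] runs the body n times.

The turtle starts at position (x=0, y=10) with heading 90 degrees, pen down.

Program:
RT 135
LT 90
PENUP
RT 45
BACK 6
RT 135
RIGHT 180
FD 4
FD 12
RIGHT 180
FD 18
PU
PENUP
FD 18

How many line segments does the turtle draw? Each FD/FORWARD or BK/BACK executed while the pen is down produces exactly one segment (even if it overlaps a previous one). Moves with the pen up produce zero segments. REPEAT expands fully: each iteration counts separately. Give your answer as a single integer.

Answer: 0

Derivation:
Executing turtle program step by step:
Start: pos=(0,10), heading=90, pen down
RT 135: heading 90 -> 315
LT 90: heading 315 -> 45
PU: pen up
RT 45: heading 45 -> 0
BK 6: (0,10) -> (-6,10) [heading=0, move]
RT 135: heading 0 -> 225
RT 180: heading 225 -> 45
FD 4: (-6,10) -> (-3.172,12.828) [heading=45, move]
FD 12: (-3.172,12.828) -> (5.314,21.314) [heading=45, move]
RT 180: heading 45 -> 225
FD 18: (5.314,21.314) -> (-7.414,8.586) [heading=225, move]
PU: pen up
PU: pen up
FD 18: (-7.414,8.586) -> (-20.142,-4.142) [heading=225, move]
Final: pos=(-20.142,-4.142), heading=225, 0 segment(s) drawn
Segments drawn: 0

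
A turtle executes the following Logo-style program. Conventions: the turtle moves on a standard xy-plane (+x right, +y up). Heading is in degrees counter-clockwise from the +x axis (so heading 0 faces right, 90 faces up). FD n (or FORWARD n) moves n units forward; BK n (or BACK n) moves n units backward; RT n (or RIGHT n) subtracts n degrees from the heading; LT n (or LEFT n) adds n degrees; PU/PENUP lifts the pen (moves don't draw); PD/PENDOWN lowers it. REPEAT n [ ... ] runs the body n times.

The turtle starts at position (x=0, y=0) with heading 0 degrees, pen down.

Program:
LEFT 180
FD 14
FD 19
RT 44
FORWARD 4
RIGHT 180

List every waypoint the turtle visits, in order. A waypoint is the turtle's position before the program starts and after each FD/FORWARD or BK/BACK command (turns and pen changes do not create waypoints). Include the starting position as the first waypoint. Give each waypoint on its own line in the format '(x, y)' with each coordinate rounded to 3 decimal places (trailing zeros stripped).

Answer: (0, 0)
(-14, 0)
(-33, 0)
(-35.877, 2.779)

Derivation:
Executing turtle program step by step:
Start: pos=(0,0), heading=0, pen down
LT 180: heading 0 -> 180
FD 14: (0,0) -> (-14,0) [heading=180, draw]
FD 19: (-14,0) -> (-33,0) [heading=180, draw]
RT 44: heading 180 -> 136
FD 4: (-33,0) -> (-35.877,2.779) [heading=136, draw]
RT 180: heading 136 -> 316
Final: pos=(-35.877,2.779), heading=316, 3 segment(s) drawn
Waypoints (4 total):
(0, 0)
(-14, 0)
(-33, 0)
(-35.877, 2.779)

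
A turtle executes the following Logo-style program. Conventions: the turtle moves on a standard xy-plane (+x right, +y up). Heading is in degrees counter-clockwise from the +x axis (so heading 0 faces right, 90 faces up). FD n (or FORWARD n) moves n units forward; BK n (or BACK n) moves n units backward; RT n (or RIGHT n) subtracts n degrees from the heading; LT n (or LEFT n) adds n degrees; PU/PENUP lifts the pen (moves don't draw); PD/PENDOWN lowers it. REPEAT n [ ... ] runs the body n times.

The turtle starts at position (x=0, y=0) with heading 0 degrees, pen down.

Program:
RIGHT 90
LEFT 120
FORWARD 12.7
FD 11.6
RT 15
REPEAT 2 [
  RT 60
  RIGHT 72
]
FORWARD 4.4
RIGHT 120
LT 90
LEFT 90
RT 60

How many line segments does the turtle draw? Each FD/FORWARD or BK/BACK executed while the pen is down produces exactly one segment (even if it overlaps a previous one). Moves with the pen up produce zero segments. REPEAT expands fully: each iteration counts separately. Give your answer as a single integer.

Executing turtle program step by step:
Start: pos=(0,0), heading=0, pen down
RT 90: heading 0 -> 270
LT 120: heading 270 -> 30
FD 12.7: (0,0) -> (10.999,6.35) [heading=30, draw]
FD 11.6: (10.999,6.35) -> (21.044,12.15) [heading=30, draw]
RT 15: heading 30 -> 15
REPEAT 2 [
  -- iteration 1/2 --
  RT 60: heading 15 -> 315
  RT 72: heading 315 -> 243
  -- iteration 2/2 --
  RT 60: heading 243 -> 183
  RT 72: heading 183 -> 111
]
FD 4.4: (21.044,12.15) -> (19.468,16.258) [heading=111, draw]
RT 120: heading 111 -> 351
LT 90: heading 351 -> 81
LT 90: heading 81 -> 171
RT 60: heading 171 -> 111
Final: pos=(19.468,16.258), heading=111, 3 segment(s) drawn
Segments drawn: 3

Answer: 3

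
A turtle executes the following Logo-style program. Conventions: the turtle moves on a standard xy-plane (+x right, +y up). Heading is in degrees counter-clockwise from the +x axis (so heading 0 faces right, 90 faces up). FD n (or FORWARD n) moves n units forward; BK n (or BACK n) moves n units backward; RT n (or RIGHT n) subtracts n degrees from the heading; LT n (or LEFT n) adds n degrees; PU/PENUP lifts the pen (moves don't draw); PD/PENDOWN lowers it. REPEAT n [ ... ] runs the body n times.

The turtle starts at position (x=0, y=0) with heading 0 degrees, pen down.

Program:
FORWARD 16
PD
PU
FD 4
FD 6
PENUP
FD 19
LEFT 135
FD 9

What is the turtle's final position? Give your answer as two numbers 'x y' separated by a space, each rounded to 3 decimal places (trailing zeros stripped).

Answer: 38.636 6.364

Derivation:
Executing turtle program step by step:
Start: pos=(0,0), heading=0, pen down
FD 16: (0,0) -> (16,0) [heading=0, draw]
PD: pen down
PU: pen up
FD 4: (16,0) -> (20,0) [heading=0, move]
FD 6: (20,0) -> (26,0) [heading=0, move]
PU: pen up
FD 19: (26,0) -> (45,0) [heading=0, move]
LT 135: heading 0 -> 135
FD 9: (45,0) -> (38.636,6.364) [heading=135, move]
Final: pos=(38.636,6.364), heading=135, 1 segment(s) drawn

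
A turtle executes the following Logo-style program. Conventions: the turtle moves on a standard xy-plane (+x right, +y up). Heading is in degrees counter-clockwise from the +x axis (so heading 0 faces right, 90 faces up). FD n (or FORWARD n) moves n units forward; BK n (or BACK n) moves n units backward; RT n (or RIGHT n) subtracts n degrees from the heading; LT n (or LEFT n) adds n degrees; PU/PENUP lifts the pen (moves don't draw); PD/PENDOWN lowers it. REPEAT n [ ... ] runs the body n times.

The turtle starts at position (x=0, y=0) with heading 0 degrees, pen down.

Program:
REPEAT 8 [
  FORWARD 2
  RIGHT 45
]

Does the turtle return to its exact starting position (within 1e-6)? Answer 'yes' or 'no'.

Executing turtle program step by step:
Start: pos=(0,0), heading=0, pen down
REPEAT 8 [
  -- iteration 1/8 --
  FD 2: (0,0) -> (2,0) [heading=0, draw]
  RT 45: heading 0 -> 315
  -- iteration 2/8 --
  FD 2: (2,0) -> (3.414,-1.414) [heading=315, draw]
  RT 45: heading 315 -> 270
  -- iteration 3/8 --
  FD 2: (3.414,-1.414) -> (3.414,-3.414) [heading=270, draw]
  RT 45: heading 270 -> 225
  -- iteration 4/8 --
  FD 2: (3.414,-3.414) -> (2,-4.828) [heading=225, draw]
  RT 45: heading 225 -> 180
  -- iteration 5/8 --
  FD 2: (2,-4.828) -> (0,-4.828) [heading=180, draw]
  RT 45: heading 180 -> 135
  -- iteration 6/8 --
  FD 2: (0,-4.828) -> (-1.414,-3.414) [heading=135, draw]
  RT 45: heading 135 -> 90
  -- iteration 7/8 --
  FD 2: (-1.414,-3.414) -> (-1.414,-1.414) [heading=90, draw]
  RT 45: heading 90 -> 45
  -- iteration 8/8 --
  FD 2: (-1.414,-1.414) -> (0,0) [heading=45, draw]
  RT 45: heading 45 -> 0
]
Final: pos=(0,0), heading=0, 8 segment(s) drawn

Start position: (0, 0)
Final position: (0, 0)
Distance = 0; < 1e-6 -> CLOSED

Answer: yes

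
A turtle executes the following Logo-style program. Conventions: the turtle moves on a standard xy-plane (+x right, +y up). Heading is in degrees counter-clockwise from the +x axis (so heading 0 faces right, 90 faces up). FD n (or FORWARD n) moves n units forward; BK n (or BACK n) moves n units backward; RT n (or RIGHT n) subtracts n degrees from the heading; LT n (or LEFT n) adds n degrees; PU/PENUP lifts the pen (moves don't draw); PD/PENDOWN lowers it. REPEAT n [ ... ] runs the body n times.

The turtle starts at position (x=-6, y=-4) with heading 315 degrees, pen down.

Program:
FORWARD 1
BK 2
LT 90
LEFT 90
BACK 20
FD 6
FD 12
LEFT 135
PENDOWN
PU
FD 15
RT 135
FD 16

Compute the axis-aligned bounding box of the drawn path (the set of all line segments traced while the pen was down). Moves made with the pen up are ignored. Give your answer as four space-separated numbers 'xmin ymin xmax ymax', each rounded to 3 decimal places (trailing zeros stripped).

Answer: -6.707 -17.435 7.435 -3.293

Derivation:
Executing turtle program step by step:
Start: pos=(-6,-4), heading=315, pen down
FD 1: (-6,-4) -> (-5.293,-4.707) [heading=315, draw]
BK 2: (-5.293,-4.707) -> (-6.707,-3.293) [heading=315, draw]
LT 90: heading 315 -> 45
LT 90: heading 45 -> 135
BK 20: (-6.707,-3.293) -> (7.435,-17.435) [heading=135, draw]
FD 6: (7.435,-17.435) -> (3.192,-13.192) [heading=135, draw]
FD 12: (3.192,-13.192) -> (-5.293,-4.707) [heading=135, draw]
LT 135: heading 135 -> 270
PD: pen down
PU: pen up
FD 15: (-5.293,-4.707) -> (-5.293,-19.707) [heading=270, move]
RT 135: heading 270 -> 135
FD 16: (-5.293,-19.707) -> (-16.607,-8.393) [heading=135, move]
Final: pos=(-16.607,-8.393), heading=135, 5 segment(s) drawn

Segment endpoints: x in {-6.707, -6, -5.293, -5.293, 3.192, 7.435}, y in {-17.435, -13.192, -4.707, -4.707, -4, -3.293}
xmin=-6.707, ymin=-17.435, xmax=7.435, ymax=-3.293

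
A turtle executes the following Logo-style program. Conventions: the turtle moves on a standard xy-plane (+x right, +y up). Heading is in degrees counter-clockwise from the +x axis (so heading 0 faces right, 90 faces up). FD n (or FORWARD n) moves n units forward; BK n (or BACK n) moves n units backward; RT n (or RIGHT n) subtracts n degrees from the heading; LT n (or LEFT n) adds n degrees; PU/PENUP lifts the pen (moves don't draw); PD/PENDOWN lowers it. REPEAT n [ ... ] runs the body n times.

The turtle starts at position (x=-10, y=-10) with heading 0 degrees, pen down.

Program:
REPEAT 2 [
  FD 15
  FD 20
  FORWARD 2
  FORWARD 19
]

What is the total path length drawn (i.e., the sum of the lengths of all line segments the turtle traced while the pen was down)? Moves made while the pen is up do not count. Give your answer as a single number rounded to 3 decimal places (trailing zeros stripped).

Executing turtle program step by step:
Start: pos=(-10,-10), heading=0, pen down
REPEAT 2 [
  -- iteration 1/2 --
  FD 15: (-10,-10) -> (5,-10) [heading=0, draw]
  FD 20: (5,-10) -> (25,-10) [heading=0, draw]
  FD 2: (25,-10) -> (27,-10) [heading=0, draw]
  FD 19: (27,-10) -> (46,-10) [heading=0, draw]
  -- iteration 2/2 --
  FD 15: (46,-10) -> (61,-10) [heading=0, draw]
  FD 20: (61,-10) -> (81,-10) [heading=0, draw]
  FD 2: (81,-10) -> (83,-10) [heading=0, draw]
  FD 19: (83,-10) -> (102,-10) [heading=0, draw]
]
Final: pos=(102,-10), heading=0, 8 segment(s) drawn

Segment lengths:
  seg 1: (-10,-10) -> (5,-10), length = 15
  seg 2: (5,-10) -> (25,-10), length = 20
  seg 3: (25,-10) -> (27,-10), length = 2
  seg 4: (27,-10) -> (46,-10), length = 19
  seg 5: (46,-10) -> (61,-10), length = 15
  seg 6: (61,-10) -> (81,-10), length = 20
  seg 7: (81,-10) -> (83,-10), length = 2
  seg 8: (83,-10) -> (102,-10), length = 19
Total = 112

Answer: 112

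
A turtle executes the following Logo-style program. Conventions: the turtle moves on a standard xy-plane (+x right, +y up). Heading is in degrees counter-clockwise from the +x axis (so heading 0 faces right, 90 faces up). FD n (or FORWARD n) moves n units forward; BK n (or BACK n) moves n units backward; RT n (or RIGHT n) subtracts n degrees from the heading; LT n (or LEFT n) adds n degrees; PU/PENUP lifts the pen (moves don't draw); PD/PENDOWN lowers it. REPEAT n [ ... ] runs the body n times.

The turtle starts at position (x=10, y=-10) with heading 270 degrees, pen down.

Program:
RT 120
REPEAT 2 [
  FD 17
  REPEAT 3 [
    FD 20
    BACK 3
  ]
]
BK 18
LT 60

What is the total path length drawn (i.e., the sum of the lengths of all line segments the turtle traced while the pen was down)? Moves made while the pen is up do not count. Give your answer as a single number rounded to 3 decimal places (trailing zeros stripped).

Executing turtle program step by step:
Start: pos=(10,-10), heading=270, pen down
RT 120: heading 270 -> 150
REPEAT 2 [
  -- iteration 1/2 --
  FD 17: (10,-10) -> (-4.722,-1.5) [heading=150, draw]
  REPEAT 3 [
    -- iteration 1/3 --
    FD 20: (-4.722,-1.5) -> (-22.043,8.5) [heading=150, draw]
    BK 3: (-22.043,8.5) -> (-19.445,7) [heading=150, draw]
    -- iteration 2/3 --
    FD 20: (-19.445,7) -> (-36.765,17) [heading=150, draw]
    BK 3: (-36.765,17) -> (-34.167,15.5) [heading=150, draw]
    -- iteration 3/3 --
    FD 20: (-34.167,15.5) -> (-51.488,25.5) [heading=150, draw]
    BK 3: (-51.488,25.5) -> (-48.89,24) [heading=150, draw]
  ]
  -- iteration 2/2 --
  FD 17: (-48.89,24) -> (-63.612,32.5) [heading=150, draw]
  REPEAT 3 [
    -- iteration 1/3 --
    FD 20: (-63.612,32.5) -> (-80.933,42.5) [heading=150, draw]
    BK 3: (-80.933,42.5) -> (-78.335,41) [heading=150, draw]
    -- iteration 2/3 --
    FD 20: (-78.335,41) -> (-95.655,51) [heading=150, draw]
    BK 3: (-95.655,51) -> (-93.057,49.5) [heading=150, draw]
    -- iteration 3/3 --
    FD 20: (-93.057,49.5) -> (-110.378,59.5) [heading=150, draw]
    BK 3: (-110.378,59.5) -> (-107.779,58) [heading=150, draw]
  ]
]
BK 18: (-107.779,58) -> (-92.191,49) [heading=150, draw]
LT 60: heading 150 -> 210
Final: pos=(-92.191,49), heading=210, 15 segment(s) drawn

Segment lengths:
  seg 1: (10,-10) -> (-4.722,-1.5), length = 17
  seg 2: (-4.722,-1.5) -> (-22.043,8.5), length = 20
  seg 3: (-22.043,8.5) -> (-19.445,7), length = 3
  seg 4: (-19.445,7) -> (-36.765,17), length = 20
  seg 5: (-36.765,17) -> (-34.167,15.5), length = 3
  seg 6: (-34.167,15.5) -> (-51.488,25.5), length = 20
  seg 7: (-51.488,25.5) -> (-48.89,24), length = 3
  seg 8: (-48.89,24) -> (-63.612,32.5), length = 17
  seg 9: (-63.612,32.5) -> (-80.933,42.5), length = 20
  seg 10: (-80.933,42.5) -> (-78.335,41), length = 3
  seg 11: (-78.335,41) -> (-95.655,51), length = 20
  seg 12: (-95.655,51) -> (-93.057,49.5), length = 3
  seg 13: (-93.057,49.5) -> (-110.378,59.5), length = 20
  seg 14: (-110.378,59.5) -> (-107.779,58), length = 3
  seg 15: (-107.779,58) -> (-92.191,49), length = 18
Total = 190

Answer: 190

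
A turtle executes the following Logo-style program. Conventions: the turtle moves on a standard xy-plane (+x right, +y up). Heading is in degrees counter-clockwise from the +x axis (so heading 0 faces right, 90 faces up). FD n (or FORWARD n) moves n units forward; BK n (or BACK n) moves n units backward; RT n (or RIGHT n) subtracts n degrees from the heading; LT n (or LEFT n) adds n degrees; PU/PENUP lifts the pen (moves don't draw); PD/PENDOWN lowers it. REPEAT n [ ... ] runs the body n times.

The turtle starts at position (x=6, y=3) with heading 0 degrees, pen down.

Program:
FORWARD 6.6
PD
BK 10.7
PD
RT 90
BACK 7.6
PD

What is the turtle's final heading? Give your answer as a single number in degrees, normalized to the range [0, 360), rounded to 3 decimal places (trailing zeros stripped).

Executing turtle program step by step:
Start: pos=(6,3), heading=0, pen down
FD 6.6: (6,3) -> (12.6,3) [heading=0, draw]
PD: pen down
BK 10.7: (12.6,3) -> (1.9,3) [heading=0, draw]
PD: pen down
RT 90: heading 0 -> 270
BK 7.6: (1.9,3) -> (1.9,10.6) [heading=270, draw]
PD: pen down
Final: pos=(1.9,10.6), heading=270, 3 segment(s) drawn

Answer: 270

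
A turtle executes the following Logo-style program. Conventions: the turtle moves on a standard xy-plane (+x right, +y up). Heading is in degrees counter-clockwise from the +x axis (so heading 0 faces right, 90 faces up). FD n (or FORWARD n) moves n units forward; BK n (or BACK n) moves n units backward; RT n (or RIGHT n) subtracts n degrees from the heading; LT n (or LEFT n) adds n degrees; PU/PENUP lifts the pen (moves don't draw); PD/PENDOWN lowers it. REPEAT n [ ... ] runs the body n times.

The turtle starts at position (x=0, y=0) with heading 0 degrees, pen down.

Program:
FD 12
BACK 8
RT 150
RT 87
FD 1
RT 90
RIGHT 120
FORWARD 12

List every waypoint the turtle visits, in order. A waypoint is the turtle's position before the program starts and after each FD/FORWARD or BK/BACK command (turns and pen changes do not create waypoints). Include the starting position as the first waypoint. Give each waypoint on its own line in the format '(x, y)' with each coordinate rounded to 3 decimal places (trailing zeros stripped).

Executing turtle program step by step:
Start: pos=(0,0), heading=0, pen down
FD 12: (0,0) -> (12,0) [heading=0, draw]
BK 8: (12,0) -> (4,0) [heading=0, draw]
RT 150: heading 0 -> 210
RT 87: heading 210 -> 123
FD 1: (4,0) -> (3.455,0.839) [heading=123, draw]
RT 90: heading 123 -> 33
RT 120: heading 33 -> 273
FD 12: (3.455,0.839) -> (4.083,-11.145) [heading=273, draw]
Final: pos=(4.083,-11.145), heading=273, 4 segment(s) drawn
Waypoints (5 total):
(0, 0)
(12, 0)
(4, 0)
(3.455, 0.839)
(4.083, -11.145)

Answer: (0, 0)
(12, 0)
(4, 0)
(3.455, 0.839)
(4.083, -11.145)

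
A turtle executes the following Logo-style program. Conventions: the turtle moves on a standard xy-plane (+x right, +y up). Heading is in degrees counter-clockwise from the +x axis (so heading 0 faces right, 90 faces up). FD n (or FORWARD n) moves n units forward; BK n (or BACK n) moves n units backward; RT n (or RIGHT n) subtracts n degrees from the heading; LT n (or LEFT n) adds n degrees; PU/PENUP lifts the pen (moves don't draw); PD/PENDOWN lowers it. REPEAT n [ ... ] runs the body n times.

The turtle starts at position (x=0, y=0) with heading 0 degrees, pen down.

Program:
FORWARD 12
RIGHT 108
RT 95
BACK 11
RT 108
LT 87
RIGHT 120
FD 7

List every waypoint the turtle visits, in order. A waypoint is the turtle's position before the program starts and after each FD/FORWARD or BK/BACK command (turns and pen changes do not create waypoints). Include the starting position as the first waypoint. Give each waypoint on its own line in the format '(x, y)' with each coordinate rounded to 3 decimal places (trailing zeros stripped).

Executing turtle program step by step:
Start: pos=(0,0), heading=0, pen down
FD 12: (0,0) -> (12,0) [heading=0, draw]
RT 108: heading 0 -> 252
RT 95: heading 252 -> 157
BK 11: (12,0) -> (22.126,-4.298) [heading=157, draw]
RT 108: heading 157 -> 49
LT 87: heading 49 -> 136
RT 120: heading 136 -> 16
FD 7: (22.126,-4.298) -> (28.854,-2.369) [heading=16, draw]
Final: pos=(28.854,-2.369), heading=16, 3 segment(s) drawn
Waypoints (4 total):
(0, 0)
(12, 0)
(22.126, -4.298)
(28.854, -2.369)

Answer: (0, 0)
(12, 0)
(22.126, -4.298)
(28.854, -2.369)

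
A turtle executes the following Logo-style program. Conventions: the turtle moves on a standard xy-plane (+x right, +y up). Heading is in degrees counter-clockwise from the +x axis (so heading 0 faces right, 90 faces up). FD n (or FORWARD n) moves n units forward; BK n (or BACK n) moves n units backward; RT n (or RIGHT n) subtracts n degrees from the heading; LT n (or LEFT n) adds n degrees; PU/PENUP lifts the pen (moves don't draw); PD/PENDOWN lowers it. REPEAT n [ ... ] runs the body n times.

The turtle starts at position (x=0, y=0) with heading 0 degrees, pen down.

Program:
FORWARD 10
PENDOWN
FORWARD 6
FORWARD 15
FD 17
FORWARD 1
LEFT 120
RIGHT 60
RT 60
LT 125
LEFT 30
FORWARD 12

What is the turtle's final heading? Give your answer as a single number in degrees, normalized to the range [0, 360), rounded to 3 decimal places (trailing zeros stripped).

Answer: 155

Derivation:
Executing turtle program step by step:
Start: pos=(0,0), heading=0, pen down
FD 10: (0,0) -> (10,0) [heading=0, draw]
PD: pen down
FD 6: (10,0) -> (16,0) [heading=0, draw]
FD 15: (16,0) -> (31,0) [heading=0, draw]
FD 17: (31,0) -> (48,0) [heading=0, draw]
FD 1: (48,0) -> (49,0) [heading=0, draw]
LT 120: heading 0 -> 120
RT 60: heading 120 -> 60
RT 60: heading 60 -> 0
LT 125: heading 0 -> 125
LT 30: heading 125 -> 155
FD 12: (49,0) -> (38.124,5.071) [heading=155, draw]
Final: pos=(38.124,5.071), heading=155, 6 segment(s) drawn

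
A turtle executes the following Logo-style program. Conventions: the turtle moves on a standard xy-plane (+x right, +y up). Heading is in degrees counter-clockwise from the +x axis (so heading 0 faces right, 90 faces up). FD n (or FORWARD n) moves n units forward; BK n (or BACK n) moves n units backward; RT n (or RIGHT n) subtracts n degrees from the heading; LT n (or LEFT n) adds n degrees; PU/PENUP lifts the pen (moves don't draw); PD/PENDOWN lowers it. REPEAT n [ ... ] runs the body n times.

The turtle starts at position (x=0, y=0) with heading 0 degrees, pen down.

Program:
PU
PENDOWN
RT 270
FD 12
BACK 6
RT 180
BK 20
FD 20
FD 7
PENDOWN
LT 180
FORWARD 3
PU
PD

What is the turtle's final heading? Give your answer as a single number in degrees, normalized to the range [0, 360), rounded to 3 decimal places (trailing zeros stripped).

Answer: 90

Derivation:
Executing turtle program step by step:
Start: pos=(0,0), heading=0, pen down
PU: pen up
PD: pen down
RT 270: heading 0 -> 90
FD 12: (0,0) -> (0,12) [heading=90, draw]
BK 6: (0,12) -> (0,6) [heading=90, draw]
RT 180: heading 90 -> 270
BK 20: (0,6) -> (0,26) [heading=270, draw]
FD 20: (0,26) -> (0,6) [heading=270, draw]
FD 7: (0,6) -> (0,-1) [heading=270, draw]
PD: pen down
LT 180: heading 270 -> 90
FD 3: (0,-1) -> (0,2) [heading=90, draw]
PU: pen up
PD: pen down
Final: pos=(0,2), heading=90, 6 segment(s) drawn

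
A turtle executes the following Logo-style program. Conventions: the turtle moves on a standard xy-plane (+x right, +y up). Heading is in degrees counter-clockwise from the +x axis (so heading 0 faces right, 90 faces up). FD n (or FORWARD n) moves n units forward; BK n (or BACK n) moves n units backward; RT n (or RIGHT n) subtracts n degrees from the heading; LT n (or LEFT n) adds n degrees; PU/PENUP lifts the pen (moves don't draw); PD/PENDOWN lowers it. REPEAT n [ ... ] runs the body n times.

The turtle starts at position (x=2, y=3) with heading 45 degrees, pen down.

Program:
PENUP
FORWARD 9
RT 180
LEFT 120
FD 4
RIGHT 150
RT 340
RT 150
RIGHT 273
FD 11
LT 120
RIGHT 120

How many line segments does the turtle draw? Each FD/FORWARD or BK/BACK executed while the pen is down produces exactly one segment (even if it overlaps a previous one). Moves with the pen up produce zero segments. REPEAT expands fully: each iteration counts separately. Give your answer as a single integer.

Answer: 0

Derivation:
Executing turtle program step by step:
Start: pos=(2,3), heading=45, pen down
PU: pen up
FD 9: (2,3) -> (8.364,9.364) [heading=45, move]
RT 180: heading 45 -> 225
LT 120: heading 225 -> 345
FD 4: (8.364,9.364) -> (12.228,8.329) [heading=345, move]
RT 150: heading 345 -> 195
RT 340: heading 195 -> 215
RT 150: heading 215 -> 65
RT 273: heading 65 -> 152
FD 11: (12.228,8.329) -> (2.515,13.493) [heading=152, move]
LT 120: heading 152 -> 272
RT 120: heading 272 -> 152
Final: pos=(2.515,13.493), heading=152, 0 segment(s) drawn
Segments drawn: 0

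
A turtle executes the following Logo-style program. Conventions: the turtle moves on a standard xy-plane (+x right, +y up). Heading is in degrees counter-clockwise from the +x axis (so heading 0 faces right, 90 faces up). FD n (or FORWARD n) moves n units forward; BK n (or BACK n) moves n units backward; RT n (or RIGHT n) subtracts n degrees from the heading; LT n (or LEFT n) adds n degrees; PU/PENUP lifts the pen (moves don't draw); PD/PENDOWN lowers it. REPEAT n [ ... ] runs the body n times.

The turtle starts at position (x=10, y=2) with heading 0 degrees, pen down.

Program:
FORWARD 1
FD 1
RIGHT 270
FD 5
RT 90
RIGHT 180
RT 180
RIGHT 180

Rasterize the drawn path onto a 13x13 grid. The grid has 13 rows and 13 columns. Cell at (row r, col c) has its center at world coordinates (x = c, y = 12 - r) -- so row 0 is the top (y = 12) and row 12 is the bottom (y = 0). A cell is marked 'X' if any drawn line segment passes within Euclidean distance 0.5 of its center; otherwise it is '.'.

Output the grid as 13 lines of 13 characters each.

Answer: .............
.............
.............
.............
.............
............X
............X
............X
............X
............X
..........XXX
.............
.............

Derivation:
Segment 0: (10,2) -> (11,2)
Segment 1: (11,2) -> (12,2)
Segment 2: (12,2) -> (12,7)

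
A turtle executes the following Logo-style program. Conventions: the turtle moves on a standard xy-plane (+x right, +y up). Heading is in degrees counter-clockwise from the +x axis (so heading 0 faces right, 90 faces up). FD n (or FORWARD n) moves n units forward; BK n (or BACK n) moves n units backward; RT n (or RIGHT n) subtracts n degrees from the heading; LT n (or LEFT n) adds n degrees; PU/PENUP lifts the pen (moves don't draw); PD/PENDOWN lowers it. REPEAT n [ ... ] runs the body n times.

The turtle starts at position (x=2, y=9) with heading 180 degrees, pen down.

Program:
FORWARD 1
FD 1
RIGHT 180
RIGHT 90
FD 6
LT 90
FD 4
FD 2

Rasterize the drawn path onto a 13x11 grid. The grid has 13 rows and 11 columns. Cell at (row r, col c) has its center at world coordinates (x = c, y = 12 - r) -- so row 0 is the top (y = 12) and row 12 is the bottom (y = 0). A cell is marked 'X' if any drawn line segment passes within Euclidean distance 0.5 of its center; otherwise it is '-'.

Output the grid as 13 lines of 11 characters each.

Answer: -----------
-----------
-----------
XXX--------
X----------
X----------
X----------
X----------
X----------
XXXXXXX----
-----------
-----------
-----------

Derivation:
Segment 0: (2,9) -> (1,9)
Segment 1: (1,9) -> (0,9)
Segment 2: (0,9) -> (0,3)
Segment 3: (0,3) -> (4,3)
Segment 4: (4,3) -> (6,3)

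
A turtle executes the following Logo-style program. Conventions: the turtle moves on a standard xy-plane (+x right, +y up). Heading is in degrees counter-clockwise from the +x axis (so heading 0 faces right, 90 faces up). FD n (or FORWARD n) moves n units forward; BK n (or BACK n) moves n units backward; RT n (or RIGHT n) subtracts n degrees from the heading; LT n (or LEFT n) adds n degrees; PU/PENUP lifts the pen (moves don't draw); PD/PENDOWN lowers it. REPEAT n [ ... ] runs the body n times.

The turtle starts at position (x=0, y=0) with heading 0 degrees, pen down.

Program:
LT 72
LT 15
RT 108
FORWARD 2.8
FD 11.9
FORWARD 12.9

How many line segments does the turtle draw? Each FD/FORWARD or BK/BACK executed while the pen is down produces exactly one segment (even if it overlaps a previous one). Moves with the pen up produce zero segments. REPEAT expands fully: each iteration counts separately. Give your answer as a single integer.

Answer: 3

Derivation:
Executing turtle program step by step:
Start: pos=(0,0), heading=0, pen down
LT 72: heading 0 -> 72
LT 15: heading 72 -> 87
RT 108: heading 87 -> 339
FD 2.8: (0,0) -> (2.614,-1.003) [heading=339, draw]
FD 11.9: (2.614,-1.003) -> (13.724,-5.268) [heading=339, draw]
FD 12.9: (13.724,-5.268) -> (25.767,-9.891) [heading=339, draw]
Final: pos=(25.767,-9.891), heading=339, 3 segment(s) drawn
Segments drawn: 3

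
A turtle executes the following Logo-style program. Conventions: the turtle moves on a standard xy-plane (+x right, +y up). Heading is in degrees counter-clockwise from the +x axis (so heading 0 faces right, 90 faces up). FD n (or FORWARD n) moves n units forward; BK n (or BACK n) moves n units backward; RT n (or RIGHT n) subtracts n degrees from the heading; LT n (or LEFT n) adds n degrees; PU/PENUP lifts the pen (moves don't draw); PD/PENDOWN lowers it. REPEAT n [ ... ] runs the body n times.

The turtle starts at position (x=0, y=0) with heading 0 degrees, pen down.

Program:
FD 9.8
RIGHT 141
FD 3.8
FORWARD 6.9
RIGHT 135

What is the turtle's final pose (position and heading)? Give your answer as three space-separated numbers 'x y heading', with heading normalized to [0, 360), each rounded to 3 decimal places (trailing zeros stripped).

Executing turtle program step by step:
Start: pos=(0,0), heading=0, pen down
FD 9.8: (0,0) -> (9.8,0) [heading=0, draw]
RT 141: heading 0 -> 219
FD 3.8: (9.8,0) -> (6.847,-2.391) [heading=219, draw]
FD 6.9: (6.847,-2.391) -> (1.485,-6.734) [heading=219, draw]
RT 135: heading 219 -> 84
Final: pos=(1.485,-6.734), heading=84, 3 segment(s) drawn

Answer: 1.485 -6.734 84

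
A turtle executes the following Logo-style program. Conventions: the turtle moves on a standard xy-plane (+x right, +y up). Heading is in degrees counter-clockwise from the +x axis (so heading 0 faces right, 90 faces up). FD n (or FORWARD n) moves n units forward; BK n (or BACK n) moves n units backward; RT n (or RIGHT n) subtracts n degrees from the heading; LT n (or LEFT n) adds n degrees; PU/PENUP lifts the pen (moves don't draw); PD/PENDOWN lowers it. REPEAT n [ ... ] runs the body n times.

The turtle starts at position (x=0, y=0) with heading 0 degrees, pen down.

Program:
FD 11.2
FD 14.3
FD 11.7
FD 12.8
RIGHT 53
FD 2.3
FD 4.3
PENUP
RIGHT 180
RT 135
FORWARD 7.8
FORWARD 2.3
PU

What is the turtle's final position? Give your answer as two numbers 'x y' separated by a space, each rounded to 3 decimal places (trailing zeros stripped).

Executing turtle program step by step:
Start: pos=(0,0), heading=0, pen down
FD 11.2: (0,0) -> (11.2,0) [heading=0, draw]
FD 14.3: (11.2,0) -> (25.5,0) [heading=0, draw]
FD 11.7: (25.5,0) -> (37.2,0) [heading=0, draw]
FD 12.8: (37.2,0) -> (50,0) [heading=0, draw]
RT 53: heading 0 -> 307
FD 2.3: (50,0) -> (51.384,-1.837) [heading=307, draw]
FD 4.3: (51.384,-1.837) -> (53.972,-5.271) [heading=307, draw]
PU: pen up
RT 180: heading 307 -> 127
RT 135: heading 127 -> 352
FD 7.8: (53.972,-5.271) -> (61.696,-6.357) [heading=352, move]
FD 2.3: (61.696,-6.357) -> (63.974,-6.677) [heading=352, move]
PU: pen up
Final: pos=(63.974,-6.677), heading=352, 6 segment(s) drawn

Answer: 63.974 -6.677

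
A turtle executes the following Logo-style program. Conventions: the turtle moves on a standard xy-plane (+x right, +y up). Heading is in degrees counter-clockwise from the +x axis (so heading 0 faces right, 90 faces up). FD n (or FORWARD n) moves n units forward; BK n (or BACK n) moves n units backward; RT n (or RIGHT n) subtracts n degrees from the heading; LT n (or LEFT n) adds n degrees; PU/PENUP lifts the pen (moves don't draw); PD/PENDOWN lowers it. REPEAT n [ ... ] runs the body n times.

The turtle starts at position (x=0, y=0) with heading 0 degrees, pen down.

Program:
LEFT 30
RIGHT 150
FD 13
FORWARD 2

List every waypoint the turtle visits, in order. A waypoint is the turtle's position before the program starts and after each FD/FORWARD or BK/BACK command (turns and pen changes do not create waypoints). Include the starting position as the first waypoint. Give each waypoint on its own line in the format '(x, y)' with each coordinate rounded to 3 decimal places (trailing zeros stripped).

Answer: (0, 0)
(-6.5, -11.258)
(-7.5, -12.99)

Derivation:
Executing turtle program step by step:
Start: pos=(0,0), heading=0, pen down
LT 30: heading 0 -> 30
RT 150: heading 30 -> 240
FD 13: (0,0) -> (-6.5,-11.258) [heading=240, draw]
FD 2: (-6.5,-11.258) -> (-7.5,-12.99) [heading=240, draw]
Final: pos=(-7.5,-12.99), heading=240, 2 segment(s) drawn
Waypoints (3 total):
(0, 0)
(-6.5, -11.258)
(-7.5, -12.99)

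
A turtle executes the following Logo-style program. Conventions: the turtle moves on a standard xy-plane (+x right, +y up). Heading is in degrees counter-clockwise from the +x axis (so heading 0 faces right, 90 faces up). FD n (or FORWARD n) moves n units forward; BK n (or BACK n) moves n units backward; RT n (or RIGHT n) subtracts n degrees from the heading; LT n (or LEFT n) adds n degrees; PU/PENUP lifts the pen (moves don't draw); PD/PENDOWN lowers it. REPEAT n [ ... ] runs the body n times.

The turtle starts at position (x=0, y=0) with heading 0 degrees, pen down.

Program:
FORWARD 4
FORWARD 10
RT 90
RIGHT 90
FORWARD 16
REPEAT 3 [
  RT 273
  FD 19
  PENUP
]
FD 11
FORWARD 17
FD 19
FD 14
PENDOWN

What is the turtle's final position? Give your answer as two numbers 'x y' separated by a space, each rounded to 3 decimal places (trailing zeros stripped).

Answer: 28.416 58.055

Derivation:
Executing turtle program step by step:
Start: pos=(0,0), heading=0, pen down
FD 4: (0,0) -> (4,0) [heading=0, draw]
FD 10: (4,0) -> (14,0) [heading=0, draw]
RT 90: heading 0 -> 270
RT 90: heading 270 -> 180
FD 16: (14,0) -> (-2,0) [heading=180, draw]
REPEAT 3 [
  -- iteration 1/3 --
  RT 273: heading 180 -> 267
  FD 19: (-2,0) -> (-2.994,-18.974) [heading=267, draw]
  PU: pen up
  -- iteration 2/3 --
  RT 273: heading 267 -> 354
  FD 19: (-2.994,-18.974) -> (15.902,-20.96) [heading=354, move]
  PU: pen up
  -- iteration 3/3 --
  RT 273: heading 354 -> 81
  FD 19: (15.902,-20.96) -> (18.874,-2.194) [heading=81, move]
  PU: pen up
]
FD 11: (18.874,-2.194) -> (20.595,8.671) [heading=81, move]
FD 17: (20.595,8.671) -> (23.254,25.461) [heading=81, move]
FD 19: (23.254,25.461) -> (26.226,44.227) [heading=81, move]
FD 14: (26.226,44.227) -> (28.416,58.055) [heading=81, move]
PD: pen down
Final: pos=(28.416,58.055), heading=81, 4 segment(s) drawn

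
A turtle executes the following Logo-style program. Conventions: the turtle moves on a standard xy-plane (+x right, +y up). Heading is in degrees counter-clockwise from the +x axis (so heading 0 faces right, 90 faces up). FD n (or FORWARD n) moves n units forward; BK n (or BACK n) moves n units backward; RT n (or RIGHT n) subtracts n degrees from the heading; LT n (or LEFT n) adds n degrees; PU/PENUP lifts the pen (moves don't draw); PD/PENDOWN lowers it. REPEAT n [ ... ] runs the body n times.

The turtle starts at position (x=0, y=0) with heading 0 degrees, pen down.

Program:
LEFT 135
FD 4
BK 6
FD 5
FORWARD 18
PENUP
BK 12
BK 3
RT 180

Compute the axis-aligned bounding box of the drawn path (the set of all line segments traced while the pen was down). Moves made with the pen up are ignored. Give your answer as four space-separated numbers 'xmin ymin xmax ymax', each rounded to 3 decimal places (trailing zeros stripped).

Answer: -14.849 -1.414 1.414 14.849

Derivation:
Executing turtle program step by step:
Start: pos=(0,0), heading=0, pen down
LT 135: heading 0 -> 135
FD 4: (0,0) -> (-2.828,2.828) [heading=135, draw]
BK 6: (-2.828,2.828) -> (1.414,-1.414) [heading=135, draw]
FD 5: (1.414,-1.414) -> (-2.121,2.121) [heading=135, draw]
FD 18: (-2.121,2.121) -> (-14.849,14.849) [heading=135, draw]
PU: pen up
BK 12: (-14.849,14.849) -> (-6.364,6.364) [heading=135, move]
BK 3: (-6.364,6.364) -> (-4.243,4.243) [heading=135, move]
RT 180: heading 135 -> 315
Final: pos=(-4.243,4.243), heading=315, 4 segment(s) drawn

Segment endpoints: x in {-14.849, -2.828, -2.121, 0, 1.414}, y in {-1.414, 0, 2.121, 2.828, 14.849}
xmin=-14.849, ymin=-1.414, xmax=1.414, ymax=14.849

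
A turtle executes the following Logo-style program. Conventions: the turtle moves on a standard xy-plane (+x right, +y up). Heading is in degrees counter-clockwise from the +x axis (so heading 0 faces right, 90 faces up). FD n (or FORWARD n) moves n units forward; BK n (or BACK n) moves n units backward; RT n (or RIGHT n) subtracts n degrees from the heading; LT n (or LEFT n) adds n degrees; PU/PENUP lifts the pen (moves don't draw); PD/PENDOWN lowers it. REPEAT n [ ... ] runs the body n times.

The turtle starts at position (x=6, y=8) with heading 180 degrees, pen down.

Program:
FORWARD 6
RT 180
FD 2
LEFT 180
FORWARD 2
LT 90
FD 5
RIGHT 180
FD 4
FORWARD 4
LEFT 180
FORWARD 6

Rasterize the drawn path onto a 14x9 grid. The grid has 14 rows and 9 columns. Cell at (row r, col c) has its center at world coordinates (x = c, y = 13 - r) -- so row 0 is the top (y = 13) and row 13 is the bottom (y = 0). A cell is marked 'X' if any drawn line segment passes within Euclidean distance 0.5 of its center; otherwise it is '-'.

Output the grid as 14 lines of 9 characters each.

Segment 0: (6,8) -> (0,8)
Segment 1: (0,8) -> (2,8)
Segment 2: (2,8) -> (0,8)
Segment 3: (0,8) -> (-0,3)
Segment 4: (-0,3) -> (-0,7)
Segment 5: (-0,7) -> (-0,11)
Segment 6: (-0,11) -> (-0,5)

Answer: ---------
---------
X--------
X--------
X--------
XXXXXXX--
X--------
X--------
X--------
X--------
X--------
---------
---------
---------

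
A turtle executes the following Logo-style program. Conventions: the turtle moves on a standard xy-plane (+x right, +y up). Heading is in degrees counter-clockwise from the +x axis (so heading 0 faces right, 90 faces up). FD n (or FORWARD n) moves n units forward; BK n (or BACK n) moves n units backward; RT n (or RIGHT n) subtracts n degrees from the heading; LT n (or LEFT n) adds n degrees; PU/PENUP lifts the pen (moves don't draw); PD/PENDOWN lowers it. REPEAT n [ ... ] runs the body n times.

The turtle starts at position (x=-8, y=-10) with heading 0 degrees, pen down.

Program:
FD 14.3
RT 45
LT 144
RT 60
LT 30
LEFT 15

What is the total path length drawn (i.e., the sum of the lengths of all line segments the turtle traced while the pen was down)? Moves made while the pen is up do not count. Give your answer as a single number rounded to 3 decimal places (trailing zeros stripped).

Answer: 14.3

Derivation:
Executing turtle program step by step:
Start: pos=(-8,-10), heading=0, pen down
FD 14.3: (-8,-10) -> (6.3,-10) [heading=0, draw]
RT 45: heading 0 -> 315
LT 144: heading 315 -> 99
RT 60: heading 99 -> 39
LT 30: heading 39 -> 69
LT 15: heading 69 -> 84
Final: pos=(6.3,-10), heading=84, 1 segment(s) drawn

Segment lengths:
  seg 1: (-8,-10) -> (6.3,-10), length = 14.3
Total = 14.3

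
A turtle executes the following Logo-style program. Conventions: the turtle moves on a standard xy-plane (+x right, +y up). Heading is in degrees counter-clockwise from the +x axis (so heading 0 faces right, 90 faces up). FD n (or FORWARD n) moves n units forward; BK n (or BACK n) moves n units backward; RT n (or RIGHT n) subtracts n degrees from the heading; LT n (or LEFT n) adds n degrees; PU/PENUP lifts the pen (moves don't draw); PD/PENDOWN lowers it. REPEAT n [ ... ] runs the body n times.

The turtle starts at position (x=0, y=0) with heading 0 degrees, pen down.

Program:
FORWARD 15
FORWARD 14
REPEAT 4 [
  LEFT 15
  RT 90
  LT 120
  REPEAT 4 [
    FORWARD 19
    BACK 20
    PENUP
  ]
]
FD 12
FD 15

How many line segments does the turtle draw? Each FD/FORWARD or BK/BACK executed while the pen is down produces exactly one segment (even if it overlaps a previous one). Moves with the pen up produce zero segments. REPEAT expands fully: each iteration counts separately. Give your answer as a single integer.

Executing turtle program step by step:
Start: pos=(0,0), heading=0, pen down
FD 15: (0,0) -> (15,0) [heading=0, draw]
FD 14: (15,0) -> (29,0) [heading=0, draw]
REPEAT 4 [
  -- iteration 1/4 --
  LT 15: heading 0 -> 15
  RT 90: heading 15 -> 285
  LT 120: heading 285 -> 45
  REPEAT 4 [
    -- iteration 1/4 --
    FD 19: (29,0) -> (42.435,13.435) [heading=45, draw]
    BK 20: (42.435,13.435) -> (28.293,-0.707) [heading=45, draw]
    PU: pen up
    -- iteration 2/4 --
    FD 19: (28.293,-0.707) -> (41.728,12.728) [heading=45, move]
    BK 20: (41.728,12.728) -> (27.586,-1.414) [heading=45, move]
    PU: pen up
    -- iteration 3/4 --
    FD 19: (27.586,-1.414) -> (41.021,12.021) [heading=45, move]
    BK 20: (41.021,12.021) -> (26.879,-2.121) [heading=45, move]
    PU: pen up
    -- iteration 4/4 --
    FD 19: (26.879,-2.121) -> (40.314,11.314) [heading=45, move]
    BK 20: (40.314,11.314) -> (26.172,-2.828) [heading=45, move]
    PU: pen up
  ]
  -- iteration 2/4 --
  LT 15: heading 45 -> 60
  RT 90: heading 60 -> 330
  LT 120: heading 330 -> 90
  REPEAT 4 [
    -- iteration 1/4 --
    FD 19: (26.172,-2.828) -> (26.172,16.172) [heading=90, move]
    BK 20: (26.172,16.172) -> (26.172,-3.828) [heading=90, move]
    PU: pen up
    -- iteration 2/4 --
    FD 19: (26.172,-3.828) -> (26.172,15.172) [heading=90, move]
    BK 20: (26.172,15.172) -> (26.172,-4.828) [heading=90, move]
    PU: pen up
    -- iteration 3/4 --
    FD 19: (26.172,-4.828) -> (26.172,14.172) [heading=90, move]
    BK 20: (26.172,14.172) -> (26.172,-5.828) [heading=90, move]
    PU: pen up
    -- iteration 4/4 --
    FD 19: (26.172,-5.828) -> (26.172,13.172) [heading=90, move]
    BK 20: (26.172,13.172) -> (26.172,-6.828) [heading=90, move]
    PU: pen up
  ]
  -- iteration 3/4 --
  LT 15: heading 90 -> 105
  RT 90: heading 105 -> 15
  LT 120: heading 15 -> 135
  REPEAT 4 [
    -- iteration 1/4 --
    FD 19: (26.172,-6.828) -> (12.737,6.607) [heading=135, move]
    BK 20: (12.737,6.607) -> (26.879,-7.536) [heading=135, move]
    PU: pen up
    -- iteration 2/4 --
    FD 19: (26.879,-7.536) -> (13.444,5.899) [heading=135, move]
    BK 20: (13.444,5.899) -> (27.586,-8.243) [heading=135, move]
    PU: pen up
    -- iteration 3/4 --
    FD 19: (27.586,-8.243) -> (14.151,5.192) [heading=135, move]
    BK 20: (14.151,5.192) -> (28.293,-8.95) [heading=135, move]
    PU: pen up
    -- iteration 4/4 --
    FD 19: (28.293,-8.95) -> (14.858,4.485) [heading=135, move]
    BK 20: (14.858,4.485) -> (29,-9.657) [heading=135, move]
    PU: pen up
  ]
  -- iteration 4/4 --
  LT 15: heading 135 -> 150
  RT 90: heading 150 -> 60
  LT 120: heading 60 -> 180
  REPEAT 4 [
    -- iteration 1/4 --
    FD 19: (29,-9.657) -> (10,-9.657) [heading=180, move]
    BK 20: (10,-9.657) -> (30,-9.657) [heading=180, move]
    PU: pen up
    -- iteration 2/4 --
    FD 19: (30,-9.657) -> (11,-9.657) [heading=180, move]
    BK 20: (11,-9.657) -> (31,-9.657) [heading=180, move]
    PU: pen up
    -- iteration 3/4 --
    FD 19: (31,-9.657) -> (12,-9.657) [heading=180, move]
    BK 20: (12,-9.657) -> (32,-9.657) [heading=180, move]
    PU: pen up
    -- iteration 4/4 --
    FD 19: (32,-9.657) -> (13,-9.657) [heading=180, move]
    BK 20: (13,-9.657) -> (33,-9.657) [heading=180, move]
    PU: pen up
  ]
]
FD 12: (33,-9.657) -> (21,-9.657) [heading=180, move]
FD 15: (21,-9.657) -> (6,-9.657) [heading=180, move]
Final: pos=(6,-9.657), heading=180, 4 segment(s) drawn
Segments drawn: 4

Answer: 4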